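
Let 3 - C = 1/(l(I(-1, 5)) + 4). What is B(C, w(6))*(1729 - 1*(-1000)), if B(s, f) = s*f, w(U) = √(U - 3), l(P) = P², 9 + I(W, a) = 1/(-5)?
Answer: 18074167*√3/2216 ≈ 14127.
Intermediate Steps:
I(W, a) = -46/5 (I(W, a) = -9 + 1/(-5) = -9 - ⅕ = -46/5)
w(U) = √(-3 + U)
C = 6623/2216 (C = 3 - 1/((-46/5)² + 4) = 3 - 1/(2116/25 + 4) = 3 - 1/2216/25 = 3 - 1*25/2216 = 3 - 25/2216 = 6623/2216 ≈ 2.9887)
B(s, f) = f*s
B(C, w(6))*(1729 - 1*(-1000)) = (√(-3 + 6)*(6623/2216))*(1729 - 1*(-1000)) = (√3*(6623/2216))*(1729 + 1000) = (6623*√3/2216)*2729 = 18074167*√3/2216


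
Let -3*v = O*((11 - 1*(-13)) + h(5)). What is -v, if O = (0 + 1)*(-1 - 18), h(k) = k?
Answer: -551/3 ≈ -183.67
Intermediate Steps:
O = -19 (O = 1*(-19) = -19)
v = 551/3 (v = -(-19)*((11 - 1*(-13)) + 5)/3 = -(-19)*((11 + 13) + 5)/3 = -(-19)*(24 + 5)/3 = -(-19)*29/3 = -⅓*(-551) = 551/3 ≈ 183.67)
-v = -1*551/3 = -551/3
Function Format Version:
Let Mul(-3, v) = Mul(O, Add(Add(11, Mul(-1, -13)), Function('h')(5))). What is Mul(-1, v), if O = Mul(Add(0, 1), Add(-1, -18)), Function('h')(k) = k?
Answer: Rational(-551, 3) ≈ -183.67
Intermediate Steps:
O = -19 (O = Mul(1, -19) = -19)
v = Rational(551, 3) (v = Mul(Rational(-1, 3), Mul(-19, Add(Add(11, Mul(-1, -13)), 5))) = Mul(Rational(-1, 3), Mul(-19, Add(Add(11, 13), 5))) = Mul(Rational(-1, 3), Mul(-19, Add(24, 5))) = Mul(Rational(-1, 3), Mul(-19, 29)) = Mul(Rational(-1, 3), -551) = Rational(551, 3) ≈ 183.67)
Mul(-1, v) = Mul(-1, Rational(551, 3)) = Rational(-551, 3)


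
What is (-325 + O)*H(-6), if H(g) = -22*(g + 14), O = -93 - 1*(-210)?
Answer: 36608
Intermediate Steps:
O = 117 (O = -93 + 210 = 117)
H(g) = -308 - 22*g (H(g) = -22*(14 + g) = -308 - 22*g)
(-325 + O)*H(-6) = (-325 + 117)*(-308 - 22*(-6)) = -208*(-308 + 132) = -208*(-176) = 36608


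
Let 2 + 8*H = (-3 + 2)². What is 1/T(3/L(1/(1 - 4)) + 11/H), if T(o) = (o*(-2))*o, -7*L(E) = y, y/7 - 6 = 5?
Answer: -121/1885682 ≈ -6.4168e-5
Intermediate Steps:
y = 77 (y = 42 + 7*5 = 42 + 35 = 77)
L(E) = -11 (L(E) = -⅐*77 = -11)
H = -⅛ (H = -¼ + (-3 + 2)²/8 = -¼ + (⅛)*(-1)² = -¼ + (⅛)*1 = -¼ + ⅛ = -⅛ ≈ -0.12500)
T(o) = -2*o² (T(o) = (-2*o)*o = -2*o²)
1/T(3/L(1/(1 - 4)) + 11/H) = 1/(-2*(3/(-11) + 11/(-⅛))²) = 1/(-2*(3*(-1/11) + 11*(-8))²) = 1/(-2*(-3/11 - 88)²) = 1/(-2*(-971/11)²) = 1/(-2*942841/121) = 1/(-1885682/121) = -121/1885682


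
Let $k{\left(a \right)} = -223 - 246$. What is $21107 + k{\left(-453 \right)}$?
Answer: $20638$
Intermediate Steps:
$k{\left(a \right)} = -469$
$21107 + k{\left(-453 \right)} = 21107 - 469 = 20638$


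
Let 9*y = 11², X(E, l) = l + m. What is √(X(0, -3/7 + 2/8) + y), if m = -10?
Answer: √5761/42 ≈ 1.8072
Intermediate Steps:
X(E, l) = -10 + l (X(E, l) = l - 10 = -10 + l)
y = 121/9 (y = (⅑)*11² = (⅑)*121 = 121/9 ≈ 13.444)
√(X(0, -3/7 + 2/8) + y) = √((-10 + (-3/7 + 2/8)) + 121/9) = √((-10 + (-3*⅐ + 2*(⅛))) + 121/9) = √((-10 + (-3/7 + ¼)) + 121/9) = √((-10 - 5/28) + 121/9) = √(-285/28 + 121/9) = √(823/252) = √5761/42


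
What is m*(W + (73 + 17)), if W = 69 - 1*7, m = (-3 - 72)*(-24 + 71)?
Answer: -535800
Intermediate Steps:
m = -3525 (m = -75*47 = -3525)
W = 62 (W = 69 - 7 = 62)
m*(W + (73 + 17)) = -3525*(62 + (73 + 17)) = -3525*(62 + 90) = -3525*152 = -535800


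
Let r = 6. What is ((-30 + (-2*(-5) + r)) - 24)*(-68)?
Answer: 2584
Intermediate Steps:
((-30 + (-2*(-5) + r)) - 24)*(-68) = ((-30 + (-2*(-5) + 6)) - 24)*(-68) = ((-30 + (10 + 6)) - 24)*(-68) = ((-30 + 16) - 24)*(-68) = (-14 - 24)*(-68) = -38*(-68) = 2584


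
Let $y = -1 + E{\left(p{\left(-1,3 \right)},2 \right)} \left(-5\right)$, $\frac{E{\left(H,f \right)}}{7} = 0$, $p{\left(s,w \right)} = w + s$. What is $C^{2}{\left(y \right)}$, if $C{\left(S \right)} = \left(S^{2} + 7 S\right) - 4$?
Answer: $100$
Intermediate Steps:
$p{\left(s,w \right)} = s + w$
$E{\left(H,f \right)} = 0$ ($E{\left(H,f \right)} = 7 \cdot 0 = 0$)
$y = -1$ ($y = -1 + 0 \left(-5\right) = -1 + 0 = -1$)
$C{\left(S \right)} = -4 + S^{2} + 7 S$
$C^{2}{\left(y \right)} = \left(-4 + \left(-1\right)^{2} + 7 \left(-1\right)\right)^{2} = \left(-4 + 1 - 7\right)^{2} = \left(-10\right)^{2} = 100$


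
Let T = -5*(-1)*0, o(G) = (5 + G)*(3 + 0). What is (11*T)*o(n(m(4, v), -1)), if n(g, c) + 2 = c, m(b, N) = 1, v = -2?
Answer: 0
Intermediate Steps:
n(g, c) = -2 + c
o(G) = 15 + 3*G (o(G) = (5 + G)*3 = 15 + 3*G)
T = 0 (T = 5*0 = 0)
(11*T)*o(n(m(4, v), -1)) = (11*0)*(15 + 3*(-2 - 1)) = 0*(15 + 3*(-3)) = 0*(15 - 9) = 0*6 = 0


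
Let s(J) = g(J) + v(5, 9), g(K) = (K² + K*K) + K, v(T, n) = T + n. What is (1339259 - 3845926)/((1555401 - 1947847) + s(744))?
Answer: -2506667/715384 ≈ -3.5039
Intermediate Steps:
g(K) = K + 2*K² (g(K) = (K² + K²) + K = 2*K² + K = K + 2*K²)
s(J) = 14 + J*(1 + 2*J) (s(J) = J*(1 + 2*J) + (5 + 9) = J*(1 + 2*J) + 14 = 14 + J*(1 + 2*J))
(1339259 - 3845926)/((1555401 - 1947847) + s(744)) = (1339259 - 3845926)/((1555401 - 1947847) + (14 + 744*(1 + 2*744))) = -2506667/(-392446 + (14 + 744*(1 + 1488))) = -2506667/(-392446 + (14 + 744*1489)) = -2506667/(-392446 + (14 + 1107816)) = -2506667/(-392446 + 1107830) = -2506667/715384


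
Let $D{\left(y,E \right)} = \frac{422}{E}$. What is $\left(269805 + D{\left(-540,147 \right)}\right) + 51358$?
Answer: $\frac{47211383}{147} \approx 3.2117 \cdot 10^{5}$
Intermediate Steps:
$\left(269805 + D{\left(-540,147 \right)}\right) + 51358 = \left(269805 + \frac{422}{147}\right) + 51358 = \frac{39661757}{147} + 51358 = \frac{47211383}{147}$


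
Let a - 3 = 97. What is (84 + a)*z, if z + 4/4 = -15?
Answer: -2944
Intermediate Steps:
a = 100 (a = 3 + 97 = 100)
z = -16 (z = -1 - 15 = -16)
(84 + a)*z = (84 + 100)*(-16) = 184*(-16) = -2944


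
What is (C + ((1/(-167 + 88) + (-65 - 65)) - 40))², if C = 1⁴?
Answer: 178275904/6241 ≈ 28565.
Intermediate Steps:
C = 1
(C + ((1/(-167 + 88) + (-65 - 65)) - 40))² = (1 + ((1/(-167 + 88) + (-65 - 65)) - 40))² = (1 + ((1/(-79) - 130) - 40))² = (1 + ((-1/79 - 130) - 40))² = (1 + (-10271/79 - 40))² = (1 - 13431/79)² = (-13352/79)² = 178275904/6241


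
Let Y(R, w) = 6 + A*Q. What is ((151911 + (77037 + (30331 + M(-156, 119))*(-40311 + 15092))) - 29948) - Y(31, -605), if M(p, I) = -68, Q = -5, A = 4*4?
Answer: -763003523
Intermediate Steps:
A = 16
Y(R, w) = -74 (Y(R, w) = 6 + 16*(-5) = 6 - 80 = -74)
((151911 + (77037 + (30331 + M(-156, 119))*(-40311 + 15092))) - 29948) - Y(31, -605) = ((151911 + (77037 + (30331 - 68)*(-40311 + 15092))) - 29948) - 1*(-74) = ((151911 + (77037 + 30263*(-25219))) - 29948) + 74 = ((151911 + (77037 - 763202597)) - 29948) + 74 = ((151911 - 763125560) - 29948) + 74 = (-762973649 - 29948) + 74 = -763003597 + 74 = -763003523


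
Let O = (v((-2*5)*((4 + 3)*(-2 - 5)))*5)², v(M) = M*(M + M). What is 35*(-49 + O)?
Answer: 201768034998285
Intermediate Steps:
v(M) = 2*M² (v(M) = M*(2*M) = 2*M²)
O = 5764801000000 (O = ((2*((-2*5)*((4 + 3)*(-2 - 5)))²)*5)² = ((2*(-70*(-7))²)*5)² = ((2*(-10*(-49))²)*5)² = ((2*490²)*5)² = ((2*240100)*5)² = (480200*5)² = 2401000² = 5764801000000)
35*(-49 + O) = 35*(-49 + 5764801000000) = 35*5764800999951 = 201768034998285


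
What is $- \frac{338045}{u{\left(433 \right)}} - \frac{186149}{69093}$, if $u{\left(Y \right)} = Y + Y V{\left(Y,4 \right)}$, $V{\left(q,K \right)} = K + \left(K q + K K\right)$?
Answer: $- \frac{164652755486}{52444972557} \approx -3.1395$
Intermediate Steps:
$V{\left(q,K \right)} = K + K^{2} + K q$ ($V{\left(q,K \right)} = K + \left(K q + K^{2}\right) = K + \left(K^{2} + K q\right) = K + K^{2} + K q$)
$u{\left(Y \right)} = Y + Y \left(20 + 4 Y\right)$ ($u{\left(Y \right)} = Y + Y 4 \left(1 + 4 + Y\right) = Y + Y 4 \left(5 + Y\right) = Y + Y \left(20 + 4 Y\right)$)
$- \frac{338045}{u{\left(433 \right)}} - \frac{186149}{69093} = - \frac{338045}{433 \left(21 + 4 \cdot 433\right)} - \frac{186149}{69093} = - \frac{338045}{433 \left(21 + 1732\right)} - \frac{186149}{69093} = - \frac{338045}{433 \cdot 1753} - \frac{186149}{69093} = - \frac{338045}{759049} - \frac{186149}{69093} = - \frac{164652755486}{52444972557}$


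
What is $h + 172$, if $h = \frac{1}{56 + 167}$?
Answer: $\frac{38357}{223} \approx 172.0$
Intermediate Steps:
$h = \frac{1}{223} \approx 0.0044843$
$h + 172 = \frac{1}{223} + 172 = \frac{38357}{223}$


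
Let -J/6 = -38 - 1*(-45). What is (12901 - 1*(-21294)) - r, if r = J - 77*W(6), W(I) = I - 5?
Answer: 34314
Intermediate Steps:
W(I) = -5 + I
J = -42 (J = -6*(-38 - 1*(-45)) = -6*(-38 + 45) = -6*7 = -42)
r = -119 (r = -42 - 77*(-5 + 6) = -42 - 77*1 = -42 - 77 = -119)
(12901 - 1*(-21294)) - r = (12901 - 1*(-21294)) - 1*(-119) = (12901 + 21294) + 119 = 34195 + 119 = 34314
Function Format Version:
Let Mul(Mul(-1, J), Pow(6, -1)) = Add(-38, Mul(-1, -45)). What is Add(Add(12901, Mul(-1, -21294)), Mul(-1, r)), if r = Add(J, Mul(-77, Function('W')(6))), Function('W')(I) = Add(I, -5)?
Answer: 34314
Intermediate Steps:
Function('W')(I) = Add(-5, I)
J = -42 (J = Mul(-6, Add(-38, Mul(-1, -45))) = Mul(-6, Add(-38, 45)) = Mul(-6, 7) = -42)
r = -119 (r = Add(-42, Mul(-77, Add(-5, 6))) = Add(-42, Mul(-77, 1)) = Add(-42, -77) = -119)
Add(Add(12901, Mul(-1, -21294)), Mul(-1, r)) = Add(Add(12901, Mul(-1, -21294)), Mul(-1, -119)) = Add(Add(12901, 21294), 119) = Add(34195, 119) = 34314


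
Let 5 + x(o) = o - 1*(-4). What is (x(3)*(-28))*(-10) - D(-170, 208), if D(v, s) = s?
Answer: 352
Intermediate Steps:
x(o) = -1 + o (x(o) = -5 + (o - 1*(-4)) = -5 + (o + 4) = -5 + (4 + o) = -1 + o)
(x(3)*(-28))*(-10) - D(-170, 208) = ((-1 + 3)*(-28))*(-10) - 1*208 = (2*(-28))*(-10) - 208 = -56*(-10) - 208 = 560 - 208 = 352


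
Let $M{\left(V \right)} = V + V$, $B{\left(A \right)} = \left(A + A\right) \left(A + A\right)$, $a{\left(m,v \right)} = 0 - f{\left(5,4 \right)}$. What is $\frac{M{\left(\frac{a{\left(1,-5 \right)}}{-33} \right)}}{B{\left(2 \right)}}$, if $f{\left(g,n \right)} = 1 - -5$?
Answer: $\frac{1}{44} \approx 0.022727$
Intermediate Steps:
$f{\left(g,n \right)} = 6$ ($f{\left(g,n \right)} = 1 + 5 = 6$)
$a{\left(m,v \right)} = -6$ ($a{\left(m,v \right)} = 0 - 6 = -6$)
$B{\left(A \right)} = 4 A^{2}$ ($B{\left(A \right)} = 2 A 2 A = 4 A^{2}$)
$M{\left(V \right)} = 2 V$
$\frac{M{\left(\frac{a{\left(1,-5 \right)}}{-33} \right)}}{B{\left(2 \right)}} = \frac{2 \left(- \frac{6}{-33}\right)}{4 \cdot 2^{2}} = \frac{2 \left(\left(-6\right) \left(- \frac{1}{33}\right)\right)}{4 \cdot 4} = \frac{2 \cdot \frac{2}{11}}{16} = \frac{4}{11} \cdot \frac{1}{16} = \frac{1}{44}$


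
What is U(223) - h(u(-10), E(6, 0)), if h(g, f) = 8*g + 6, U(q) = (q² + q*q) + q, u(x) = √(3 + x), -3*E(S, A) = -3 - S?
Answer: 99675 - 8*I*√7 ≈ 99675.0 - 21.166*I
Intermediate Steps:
E(S, A) = 1 + S/3 (E(S, A) = -(-3 - S)/3 = 1 + S/3)
U(q) = q + 2*q² (U(q) = (q² + q²) + q = 2*q² + q = q + 2*q²)
h(g, f) = 6 + 8*g
U(223) - h(u(-10), E(6, 0)) = 223*(1 + 2*223) - (6 + 8*√(3 - 10)) = 223*(1 + 446) - (6 + 8*√(-7)) = 223*447 - (6 + 8*(I*√7)) = 99681 - (6 + 8*I*√7) = 99681 + (-6 - 8*I*√7) = 99675 - 8*I*√7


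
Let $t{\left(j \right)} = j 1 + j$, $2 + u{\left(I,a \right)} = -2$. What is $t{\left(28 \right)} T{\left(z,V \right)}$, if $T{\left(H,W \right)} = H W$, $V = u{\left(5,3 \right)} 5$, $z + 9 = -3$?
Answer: $13440$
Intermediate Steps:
$u{\left(I,a \right)} = -4$ ($u{\left(I,a \right)} = -2 - 2 = -4$)
$z = -12$ ($z = -9 - 3 = -12$)
$V = -20$ ($V = \left(-4\right) 5 = -20$)
$t{\left(j \right)} = 2 j$ ($t{\left(j \right)} = j + j = 2 j$)
$t{\left(28 \right)} T{\left(z,V \right)} = 2 \cdot 28 \left(\left(-12\right) \left(-20\right)\right) = 56 \cdot 240 = 13440$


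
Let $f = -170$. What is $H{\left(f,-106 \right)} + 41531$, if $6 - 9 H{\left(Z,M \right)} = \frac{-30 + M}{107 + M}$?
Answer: $\frac{373921}{9} \approx 41547.0$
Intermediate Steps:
$H{\left(Z,M \right)} = \frac{2}{3} - \frac{-30 + M}{9 \left(107 + M\right)}$ ($H{\left(Z,M \right)} = \frac{2}{3} - \frac{\left(-30 + M\right) \frac{1}{107 + M}}{9} = \frac{2}{3} - \frac{\frac{1}{107 + M} \left(-30 + M\right)}{9} = \frac{2}{3} - \frac{-30 + M}{9 \left(107 + M\right)}$)
$H{\left(f,-106 \right)} + 41531 = \frac{672 + 5 \left(-106\right)}{9 \left(107 - 106\right)} + 41531 = \frac{672 - 530}{9 \cdot 1} + 41531 = \frac{1}{9} \cdot 1 \cdot 142 + 41531 = \frac{142}{9} + 41531 = \frac{373921}{9}$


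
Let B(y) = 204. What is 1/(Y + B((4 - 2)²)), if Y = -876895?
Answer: -1/876691 ≈ -1.1407e-6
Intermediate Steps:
1/(Y + B((4 - 2)²)) = 1/(-876895 + 204) = 1/(-876691) = -1/876691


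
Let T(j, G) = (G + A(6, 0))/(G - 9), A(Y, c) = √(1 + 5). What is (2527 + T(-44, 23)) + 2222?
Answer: 66509/14 + √6/14 ≈ 4750.8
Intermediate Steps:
A(Y, c) = √6
T(j, G) = (G + √6)/(-9 + G) (T(j, G) = (G + √6)/(G - 9) = (G + √6)/(-9 + G))
(2527 + T(-44, 23)) + 2222 = (2527 + (23 + √6)/(-9 + 23)) + 2222 = (2527 + (23 + √6)/14) + 2222 = (2527 + (23/14 + √6/14)) + 2222 = (35401/14 + √6/14) + 2222 = 66509/14 + √6/14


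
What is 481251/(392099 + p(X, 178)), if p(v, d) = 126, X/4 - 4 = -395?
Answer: 481251/392225 ≈ 1.2270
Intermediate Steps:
X = -1564 (X = 16 + 4*(-395) = 16 - 1580 = -1564)
481251/(392099 + p(X, 178)) = 481251/(392099 + 126) = 481251/392225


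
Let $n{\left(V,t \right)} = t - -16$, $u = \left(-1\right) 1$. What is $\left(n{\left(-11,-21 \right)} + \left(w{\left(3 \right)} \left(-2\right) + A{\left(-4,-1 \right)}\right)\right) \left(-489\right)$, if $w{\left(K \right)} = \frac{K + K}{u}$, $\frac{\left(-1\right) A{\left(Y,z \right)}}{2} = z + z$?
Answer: $-5379$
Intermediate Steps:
$A{\left(Y,z \right)} = - 4 z$ ($A{\left(Y,z \right)} = - 2 \left(z + z\right) = - 2 \cdot 2 z = - 4 z$)
$u = -1$
$n{\left(V,t \right)} = 16 + t$ ($n{\left(V,t \right)} = t + 16 = 16 + t$)
$w{\left(K \right)} = - 2 K$ ($w{\left(K \right)} = \frac{K + K}{-1} = 2 K \left(-1\right) = - 2 K$)
$\left(n{\left(-11,-21 \right)} + \left(w{\left(3 \right)} \left(-2\right) + A{\left(-4,-1 \right)}\right)\right) \left(-489\right) = \left(\left(16 - 21\right) - \left(-4 - \left(-2\right) 3 \left(-2\right)\right)\right) \left(-489\right) = \left(-5 + \left(\left(-6\right) \left(-2\right) + 4\right)\right) \left(-489\right) = \left(-5 + \left(12 + 4\right)\right) \left(-489\right) = \left(-5 + 16\right) \left(-489\right) = 11 \left(-489\right) = -5379$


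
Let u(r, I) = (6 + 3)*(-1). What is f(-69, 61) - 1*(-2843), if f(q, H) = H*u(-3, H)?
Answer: 2294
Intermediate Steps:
u(r, I) = -9 (u(r, I) = 9*(-1) = -9)
f(q, H) = -9*H (f(q, H) = H*(-9) = -9*H)
f(-69, 61) - 1*(-2843) = -9*61 - 1*(-2843) = -549 + 2843 = 2294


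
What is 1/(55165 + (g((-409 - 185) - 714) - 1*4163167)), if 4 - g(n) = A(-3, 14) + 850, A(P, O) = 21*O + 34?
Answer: -1/4109176 ≈ -2.4336e-7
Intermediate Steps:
A(P, O) = 34 + 21*O
g(n) = -1174 (g(n) = 4 - ((34 + 21*14) + 850) = 4 - ((34 + 294) + 850) = 4 - (328 + 850) = 4 - 1*1178 = 4 - 1178 = -1174)
1/(55165 + (g((-409 - 185) - 714) - 1*4163167)) = 1/(55165 + (-1174 - 1*4163167)) = 1/(55165 + (-1174 - 4163167)) = 1/(55165 - 4164341) = 1/(-4109176) = -1/4109176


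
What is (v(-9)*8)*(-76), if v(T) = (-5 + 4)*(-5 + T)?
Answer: -8512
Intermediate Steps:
v(T) = 5 - T (v(T) = -(-5 + T) = 5 - T)
(v(-9)*8)*(-76) = ((5 - 1*(-9))*8)*(-76) = ((5 + 9)*8)*(-76) = (14*8)*(-76) = 112*(-76) = -8512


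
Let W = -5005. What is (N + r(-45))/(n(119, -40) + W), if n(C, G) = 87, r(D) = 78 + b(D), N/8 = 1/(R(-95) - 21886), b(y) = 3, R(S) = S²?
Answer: -1041733/63250398 ≈ -0.016470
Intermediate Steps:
N = -8/12861 (N = 8/((-95)² - 21886) = 8/(9025 - 21886) = 8/(-12861) = 8*(-1/12861) = -8/12861 ≈ -0.00062204)
r(D) = 81 (r(D) = 78 + 3 = 81)
(N + r(-45))/(n(119, -40) + W) = (-8/12861 + 81)/(87 - 5005) = (1041733/12861)/(-4918) = (1041733/12861)*(-1/4918) = -1041733/63250398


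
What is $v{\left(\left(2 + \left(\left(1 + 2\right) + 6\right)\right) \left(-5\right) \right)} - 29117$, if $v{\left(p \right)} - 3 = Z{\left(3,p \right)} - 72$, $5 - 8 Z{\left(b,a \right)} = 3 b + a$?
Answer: $- \frac{233437}{8} \approx -29180.0$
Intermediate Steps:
$Z{\left(b,a \right)} = \frac{5}{8} - \frac{3 b}{8} - \frac{a}{8}$ ($Z{\left(b,a \right)} = \frac{5}{8} - \frac{3 b + a}{8} = \frac{5}{8} - \frac{a + 3 b}{8} = \frac{5}{8} - \left(\frac{a}{8} + \frac{3 b}{8}\right) = \frac{5}{8} - \frac{3 b}{8} - \frac{a}{8}$)
$v{\left(p \right)} = - \frac{139}{2} - \frac{p}{8}$ ($v{\left(p \right)} = 3 - \left(\frac{145}{2} + \frac{p}{8}\right) = - \frac{139}{2} - \frac{p}{8}$)
$v{\left(\left(2 + \left(\left(1 + 2\right) + 6\right)\right) \left(-5\right) \right)} - 29117 = \left(- \frac{139}{2} - \frac{\left(2 + \left(\left(1 + 2\right) + 6\right)\right) \left(-5\right)}{8}\right) - 29117 = \left(- \frac{139}{2} - \frac{\left(2 + \left(3 + 6\right)\right) \left(-5\right)}{8}\right) - 29117 = \left(- \frac{139}{2} - \frac{\left(2 + 9\right) \left(-5\right)}{8}\right) - 29117 = \left(- \frac{139}{2} - \frac{11 \left(-5\right)}{8}\right) - 29117 = \left(- \frac{139}{2} - - \frac{55}{8}\right) - 29117 = \left(- \frac{139}{2} + \frac{55}{8}\right) - 29117 = - \frac{501}{8} - 29117 = - \frac{233437}{8}$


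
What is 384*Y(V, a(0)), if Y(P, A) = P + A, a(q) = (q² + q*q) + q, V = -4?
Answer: -1536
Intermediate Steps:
a(q) = q + 2*q² (a(q) = (q² + q²) + q = 2*q² + q = q + 2*q²)
Y(P, A) = A + P
384*Y(V, a(0)) = 384*(0*(1 + 2*0) - 4) = 384*(0*(1 + 0) - 4) = 384*(0*1 - 4) = 384*(0 - 4) = 384*(-4) = -1536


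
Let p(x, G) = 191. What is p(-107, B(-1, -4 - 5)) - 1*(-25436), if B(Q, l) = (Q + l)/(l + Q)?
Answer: 25627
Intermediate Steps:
B(Q, l) = 1 (B(Q, l) = (Q + l)/(Q + l) = 1)
p(-107, B(-1, -4 - 5)) - 1*(-25436) = 191 - 1*(-25436) = 191 + 25436 = 25627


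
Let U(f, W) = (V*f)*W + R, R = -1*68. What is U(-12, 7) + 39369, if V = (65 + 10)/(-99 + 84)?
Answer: 39721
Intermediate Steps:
V = -5 (V = 75/(-15) = 75*(-1/15) = -5)
R = -68
U(f, W) = -68 - 5*W*f (U(f, W) = (-5*f)*W - 68 = -5*W*f - 68 = -68 - 5*W*f)
U(-12, 7) + 39369 = (-68 - 5*7*(-12)) + 39369 = (-68 + 420) + 39369 = 352 + 39369 = 39721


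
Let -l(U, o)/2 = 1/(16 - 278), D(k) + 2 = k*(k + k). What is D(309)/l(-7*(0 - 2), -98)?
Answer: 25015760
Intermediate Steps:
D(k) = -2 + 2*k² (D(k) = -2 + k*(k + k) = -2 + k*(2*k) = -2 + 2*k²)
l(U, o) = 1/131 (l(U, o) = -2/(16 - 278) = -2/(-262) = -2*(-1/262) = 1/131)
D(309)/l(-7*(0 - 2), -98) = (-2 + 2*309²)/(1/131) = (-2 + 2*95481)*131 = (-2 + 190962)*131 = 190960*131 = 25015760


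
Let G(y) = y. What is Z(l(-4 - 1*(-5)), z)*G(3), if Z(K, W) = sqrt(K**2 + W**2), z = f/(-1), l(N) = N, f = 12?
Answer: 3*sqrt(145) ≈ 36.125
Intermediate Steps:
z = -12 (z = 12/(-1) = 12*(-1) = -12)
Z(l(-4 - 1*(-5)), z)*G(3) = sqrt((-4 - 1*(-5))**2 + (-12)**2)*3 = sqrt((-4 + 5)**2 + 144)*3 = sqrt(1**2 + 144)*3 = sqrt(1 + 144)*3 = sqrt(145)*3 = 3*sqrt(145)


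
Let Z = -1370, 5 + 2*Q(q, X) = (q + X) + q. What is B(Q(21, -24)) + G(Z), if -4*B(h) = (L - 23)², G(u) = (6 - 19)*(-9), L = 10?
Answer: 299/4 ≈ 74.750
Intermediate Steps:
Q(q, X) = -5/2 + q + X/2 (Q(q, X) = -5/2 + ((q + X) + q)/2 = -5/2 + ((X + q) + q)/2 = -5/2 + (X + 2*q)/2 = -5/2 + (q + X/2) = -5/2 + q + X/2)
G(u) = 117 (G(u) = -13*(-9) = 117)
B(h) = -169/4 (B(h) = -(10 - 23)²/4 = -¼*(-13)² = -¼*169 = -169/4)
B(Q(21, -24)) + G(Z) = -169/4 + 117 = 299/4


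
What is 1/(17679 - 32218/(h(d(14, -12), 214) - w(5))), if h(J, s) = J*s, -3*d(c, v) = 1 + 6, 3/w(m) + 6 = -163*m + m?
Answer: 407453/7229651475 ≈ 5.6359e-5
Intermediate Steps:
w(m) = 3/(-6 - 162*m) (w(m) = 3/(-6 + (-163*m + m)) = 3/(-6 - 162*m))
d(c, v) = -7/3 (d(c, v) = -(1 + 6)/3 = -⅓*7 = -7/3)
1/(17679 - 32218/(h(d(14, -12), 214) - w(5))) = 1/(17679 - 32218/(-7/3*214 - (-1)/(2 + 54*5))) = 1/(17679 - 32218/(-1498/3 - (-1)/(2 + 270))) = 1/(17679 - 32218/(-1498/3 - (-1)/272)) = 1/(17679 - 32218/(-1498/3 - 1*(-1/272))) = 1/(17679 - 32218/(-1498/3 + 1/272)) = 1/(17679 - 32218/(-407453/816)) = 1/(17679 - 32218*(-816/407453)) = 1/(17679 + 26289888/407453) = 1/(7229651475/407453) = 407453/7229651475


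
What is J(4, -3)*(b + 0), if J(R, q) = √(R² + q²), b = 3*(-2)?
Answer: -30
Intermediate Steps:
b = -6
J(4, -3)*(b + 0) = √(4² + (-3)²)*(-6 + 0) = √(16 + 9)*(-6) = √25*(-6) = 5*(-6) = -30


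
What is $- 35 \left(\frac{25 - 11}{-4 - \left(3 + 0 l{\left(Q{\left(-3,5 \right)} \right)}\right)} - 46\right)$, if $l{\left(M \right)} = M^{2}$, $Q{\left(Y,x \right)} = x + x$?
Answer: $1680$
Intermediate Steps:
$Q{\left(Y,x \right)} = 2 x$
$- 35 \left(\frac{25 - 11}{-4 - \left(3 + 0 l{\left(Q{\left(-3,5 \right)} \right)}\right)} - 46\right) = - 35 \left(\frac{25 - 11}{-4 - \left(3 + 0 \left(2 \cdot 5\right)^{2}\right)} - 46\right) = - 35 \left(\frac{14}{-4 - \left(3 + 0 \cdot 10^{2}\right)} - 46\right) = - 35 \left(\frac{14}{-4 + \left(0 \cdot 100 - 3\right)} - 46\right) = - 35 \left(\frac{14}{-4 + \left(0 - 3\right)} - 46\right) = - 35 \left(\frac{14}{-4 - 3} - 46\right) = - 35 \left(\frac{14}{-7} - 46\right) = - 35 \left(14 \left(- \frac{1}{7}\right) - 46\right) = - 35 \left(-2 - 46\right) = \left(-35\right) \left(-48\right) = 1680$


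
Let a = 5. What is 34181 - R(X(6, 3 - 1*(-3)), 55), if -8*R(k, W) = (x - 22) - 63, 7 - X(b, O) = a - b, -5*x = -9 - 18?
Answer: 683421/20 ≈ 34171.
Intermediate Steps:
x = 27/5 (x = -(-9 - 18)/5 = -⅕*(-27) = 27/5 ≈ 5.4000)
X(b, O) = 2 + b (X(b, O) = 7 - (5 - b) = 7 + (-5 + b) = 2 + b)
R(k, W) = 199/20 (R(k, W) = -((27/5 - 22) - 63)/8 = -(-83/5 - 63)/8 = -⅛*(-398/5) = 199/20)
34181 - R(X(6, 3 - 1*(-3)), 55) = 34181 - 1*199/20 = 34181 - 199/20 = 683421/20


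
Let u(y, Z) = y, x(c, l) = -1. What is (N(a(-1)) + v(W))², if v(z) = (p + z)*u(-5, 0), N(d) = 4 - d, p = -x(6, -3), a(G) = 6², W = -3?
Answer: 484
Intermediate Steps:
a(G) = 36
p = 1 (p = -1*(-1) = 1)
v(z) = -5 - 5*z (v(z) = (1 + z)*(-5) = -5 - 5*z)
(N(a(-1)) + v(W))² = ((4 - 1*36) + (-5 - 5*(-3)))² = ((4 - 36) + (-5 + 15))² = (-32 + 10)² = (-22)² = 484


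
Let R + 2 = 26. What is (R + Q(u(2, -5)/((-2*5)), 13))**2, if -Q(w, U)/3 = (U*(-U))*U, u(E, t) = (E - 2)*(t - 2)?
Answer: 43758225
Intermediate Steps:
R = 24 (R = -2 + 26 = 24)
u(E, t) = (-2 + E)*(-2 + t)
Q(w, U) = 3*U**3 (Q(w, U) = -3*U*(-U)*U = -3*(-U**2)*U = -(-3)*U**3 = 3*U**3)
(R + Q(u(2, -5)/((-2*5)), 13))**2 = (24 + 3*13**3)**2 = (24 + 3*2197)**2 = (24 + 6591)**2 = 6615**2 = 43758225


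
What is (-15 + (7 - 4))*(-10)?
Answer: 120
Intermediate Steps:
(-15 + (7 - 4))*(-10) = (-15 + 3)*(-10) = -12*(-10) = 120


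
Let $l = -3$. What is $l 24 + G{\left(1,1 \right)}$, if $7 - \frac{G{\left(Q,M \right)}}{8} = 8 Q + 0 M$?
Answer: $-80$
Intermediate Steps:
$G{\left(Q,M \right)} = 56 - 64 Q$ ($G{\left(Q,M \right)} = 56 - 8 \left(8 Q + 0 M\right) = 56 - 8 \left(8 Q + 0\right) = 56 - 8 \cdot 8 Q = 56 - 64 Q$)
$l 24 + G{\left(1,1 \right)} = \left(-3\right) 24 + \left(56 - 64\right) = -72 + \left(56 - 64\right) = -72 - 8 = -80$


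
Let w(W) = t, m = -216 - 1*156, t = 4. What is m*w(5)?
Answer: -1488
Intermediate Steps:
m = -372 (m = -216 - 156 = -372)
w(W) = 4
m*w(5) = -372*4 = -1488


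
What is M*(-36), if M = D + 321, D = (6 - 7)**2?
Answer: -11592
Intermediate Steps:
D = 1 (D = (-1)**2 = 1)
M = 322 (M = 1 + 321 = 322)
M*(-36) = 322*(-36) = -11592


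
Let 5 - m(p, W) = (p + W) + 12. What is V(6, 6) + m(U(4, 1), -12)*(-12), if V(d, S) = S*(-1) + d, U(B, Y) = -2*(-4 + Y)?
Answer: 12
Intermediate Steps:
U(B, Y) = 8 - 2*Y
V(d, S) = d - S (V(d, S) = -S + d = d - S)
m(p, W) = -7 - W - p (m(p, W) = 5 - ((p + W) + 12) = 5 - ((W + p) + 12) = 5 - (12 + W + p) = 5 + (-12 - W - p) = -7 - W - p)
V(6, 6) + m(U(4, 1), -12)*(-12) = (6 - 1*6) + (-7 - 1*(-12) - (8 - 2*1))*(-12) = (6 - 6) + (-7 + 12 - (8 - 2))*(-12) = 0 + (-7 + 12 - 1*6)*(-12) = 0 + (-7 + 12 - 6)*(-12) = 0 - 1*(-12) = 0 + 12 = 12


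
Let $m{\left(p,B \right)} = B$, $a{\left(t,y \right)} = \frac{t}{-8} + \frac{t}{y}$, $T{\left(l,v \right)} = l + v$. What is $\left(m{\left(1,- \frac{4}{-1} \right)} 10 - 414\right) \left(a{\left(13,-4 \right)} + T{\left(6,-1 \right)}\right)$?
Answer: $- \frac{187}{4} \approx -46.75$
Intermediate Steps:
$a{\left(t,y \right)} = - \frac{t}{8} + \frac{t}{y}$ ($a{\left(t,y \right)} = t \left(- \frac{1}{8}\right) + \frac{t}{y} = - \frac{t}{8} + \frac{t}{y}$)
$\left(m{\left(1,- \frac{4}{-1} \right)} 10 - 414\right) \left(a{\left(13,-4 \right)} + T{\left(6,-1 \right)}\right) = \left(- \frac{4}{-1} \cdot 10 - 414\right) \left(\left(\left(- \frac{1}{8}\right) 13 + \frac{13}{-4}\right) + \left(6 - 1\right)\right) = \left(\left(-4\right) \left(-1\right) 10 - 414\right) \left(\left(- \frac{13}{8} + 13 \left(- \frac{1}{4}\right)\right) + 5\right) = \left(4 \cdot 10 - 414\right) \left(\left(- \frac{13}{8} - \frac{13}{4}\right) + 5\right) = \left(40 - 414\right) \left(- \frac{39}{8} + 5\right) = \left(-374\right) \frac{1}{8} = - \frac{187}{4}$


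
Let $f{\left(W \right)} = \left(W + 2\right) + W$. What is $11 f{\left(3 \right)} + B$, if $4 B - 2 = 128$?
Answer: $\frac{241}{2} \approx 120.5$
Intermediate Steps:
$B = \frac{65}{2}$ ($B = \frac{1}{2} + \frac{1}{4} \cdot 128 = \frac{1}{2} + 32 = \frac{65}{2} \approx 32.5$)
$f{\left(W \right)} = 2 + 2 W$ ($f{\left(W \right)} = \left(2 + W\right) + W = 2 + 2 W$)
$11 f{\left(3 \right)} + B = 11 \left(2 + 2 \cdot 3\right) + \frac{65}{2} = 11 \left(2 + 6\right) + \frac{65}{2} = 11 \cdot 8 + \frac{65}{2} = 88 + \frac{65}{2} = \frac{241}{2}$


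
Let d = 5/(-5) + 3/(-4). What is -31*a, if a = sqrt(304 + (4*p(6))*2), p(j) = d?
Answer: -31*sqrt(290) ≈ -527.91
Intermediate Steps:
d = -7/4 (d = 5*(-1/5) + 3*(-1/4) = -1 - 3/4 = -7/4 ≈ -1.7500)
p(j) = -7/4
a = sqrt(290) (a = sqrt(304 + (4*(-7/4))*2) = sqrt(304 - 7*2) = sqrt(304 - 14) = sqrt(290) ≈ 17.029)
-31*a = -31*sqrt(290)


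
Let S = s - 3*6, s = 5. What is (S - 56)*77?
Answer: -5313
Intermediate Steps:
S = -13 (S = 5 - 3*6 = 5 - 1*18 = 5 - 18 = -13)
(S - 56)*77 = (-13 - 56)*77 = -69*77 = -5313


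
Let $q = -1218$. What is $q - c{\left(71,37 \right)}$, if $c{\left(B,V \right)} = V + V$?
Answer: $-1292$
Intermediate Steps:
$c{\left(B,V \right)} = 2 V$
$q - c{\left(71,37 \right)} = -1218 - 2 \cdot 37 = -1218 - 74 = -1292$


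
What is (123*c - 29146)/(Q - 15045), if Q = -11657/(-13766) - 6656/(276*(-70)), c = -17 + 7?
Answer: 1009846778640/500129765083 ≈ 2.0192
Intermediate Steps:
c = -10
Q = 39604967/33244890 (Q = -11657*(-1/13766) - 6656/(-19320) = 11657/13766 - 6656*(-1/19320) = 11657/13766 + 832/2415 = 39604967/33244890 ≈ 1.1913)
(123*c - 29146)/(Q - 15045) = (123*(-10) - 29146)/(39604967/33244890 - 15045) = (-1230 - 29146)/(-500129765083/33244890) = -30376*(-33244890/500129765083) = 1009846778640/500129765083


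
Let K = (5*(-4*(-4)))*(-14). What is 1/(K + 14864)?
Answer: 1/13744 ≈ 7.2759e-5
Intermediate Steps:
K = -1120 (K = (5*16)*(-14) = 80*(-14) = -1120)
1/(K + 14864) = 1/(-1120 + 14864) = 1/13744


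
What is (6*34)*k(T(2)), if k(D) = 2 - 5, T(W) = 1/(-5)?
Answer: -612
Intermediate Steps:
T(W) = -⅕
k(D) = -3
(6*34)*k(T(2)) = (6*34)*(-3) = 204*(-3) = -612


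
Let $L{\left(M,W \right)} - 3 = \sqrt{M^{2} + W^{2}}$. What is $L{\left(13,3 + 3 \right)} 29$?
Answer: $87 + 29 \sqrt{205} \approx 502.22$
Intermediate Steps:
$L{\left(M,W \right)} = 3 + \sqrt{M^{2} + W^{2}}$
$L{\left(13,3 + 3 \right)} 29 = \left(3 + \sqrt{13^{2} + \left(3 + 3\right)^{2}}\right) 29 = \left(3 + \sqrt{169 + 6^{2}}\right) 29 = \left(3 + \sqrt{169 + 36}\right) 29 = \left(3 + \sqrt{205}\right) 29 = 87 + 29 \sqrt{205}$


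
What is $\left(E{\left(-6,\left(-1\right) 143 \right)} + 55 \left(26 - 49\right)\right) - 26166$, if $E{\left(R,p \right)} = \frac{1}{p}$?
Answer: $- \frac{3922634}{143} \approx -27431.0$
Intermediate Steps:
$\left(E{\left(-6,\left(-1\right) 143 \right)} + 55 \left(26 - 49\right)\right) - 26166 = \left(\frac{1}{\left(-1\right) 143} + 55 \left(26 - 49\right)\right) - 26166 = \left(\frac{1}{-143} + 55 \left(-23\right)\right) - 26166 = \left(- \frac{1}{143} - 1265\right) - 26166 = - \frac{180896}{143} - 26166 = - \frac{3922634}{143}$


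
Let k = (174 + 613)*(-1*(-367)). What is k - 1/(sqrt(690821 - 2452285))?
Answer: 288829 + I*sqrt(440366)/880732 ≈ 2.8883e+5 + 0.00075347*I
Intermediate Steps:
k = 288829 (k = 787*367 = 288829)
k - 1/(sqrt(690821 - 2452285)) = 288829 - 1/(sqrt(690821 - 2452285)) = 288829 - 1/(sqrt(-1761464)) = 288829 - 1/(2*I*sqrt(440366)) = 288829 - (-1)*I*sqrt(440366)/880732 = 288829 + I*sqrt(440366)/880732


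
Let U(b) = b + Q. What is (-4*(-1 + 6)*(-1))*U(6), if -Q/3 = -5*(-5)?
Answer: -1380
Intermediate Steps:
Q = -75 (Q = -(-15)*(-5) = -3*25 = -75)
U(b) = -75 + b (U(b) = b - 75 = -75 + b)
(-4*(-1 + 6)*(-1))*U(6) = (-4*(-1 + 6)*(-1))*(-75 + 6) = -20*(-1)*(-69) = -4*(-5)*(-69) = 20*(-69) = -1380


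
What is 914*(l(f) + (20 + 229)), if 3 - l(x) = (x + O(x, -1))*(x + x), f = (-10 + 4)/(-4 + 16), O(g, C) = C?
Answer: 228957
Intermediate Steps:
f = -½ (f = -6/12 = -6*1/12 = -½ ≈ -0.50000)
l(x) = 3 - 2*x*(-1 + x) (l(x) = 3 - (x - 1)*(x + x) = 3 - (-1 + x)*2*x = 3 - 2*x*(-1 + x))
914*(l(f) + (20 + 229)) = 914*((3 - 2*(-½)² + 2*(-½)) + (20 + 229)) = 914*((3 - 2*¼ - 1) + 249) = 914*((3 - ½ - 1) + 249) = 914*(3/2 + 249) = 914*(501/2) = 228957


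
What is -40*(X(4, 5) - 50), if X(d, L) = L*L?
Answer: 1000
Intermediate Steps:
X(d, L) = L**2
-40*(X(4, 5) - 50) = -40*(5**2 - 50) = -40*(25 - 50) = -40*(-25) = 1000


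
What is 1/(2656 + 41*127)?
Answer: 1/7863 ≈ 0.00012718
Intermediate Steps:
1/(2656 + 41*127) = 1/(2656 + 5207) = 1/7863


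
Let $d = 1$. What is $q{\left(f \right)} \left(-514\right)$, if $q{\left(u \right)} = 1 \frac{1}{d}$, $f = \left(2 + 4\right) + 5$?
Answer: $-514$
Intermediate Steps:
$f = 11$ ($f = 6 + 5 = 11$)
$q{\left(u \right)} = 1$ ($q{\left(u \right)} = 1 \cdot 1^{-1} = 1 \cdot 1 = 1$)
$q{\left(f \right)} \left(-514\right) = 1 \left(-514\right) = -514$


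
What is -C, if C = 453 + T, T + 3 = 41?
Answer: -491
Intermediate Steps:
T = 38 (T = -3 + 41 = 38)
C = 491 (C = 453 + 38 = 491)
-C = -1*491 = -491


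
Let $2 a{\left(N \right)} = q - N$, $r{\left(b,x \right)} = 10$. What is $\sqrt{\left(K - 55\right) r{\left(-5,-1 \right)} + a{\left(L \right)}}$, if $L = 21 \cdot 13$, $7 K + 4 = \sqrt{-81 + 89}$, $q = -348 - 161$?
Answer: $\frac{\sqrt{-46389 + 140 \sqrt{2}}}{7} \approx 30.703 i$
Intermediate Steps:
$q = -509$
$K = - \frac{4}{7} + \frac{2 \sqrt{2}}{7}$ ($K = - \frac{4}{7} + \frac{\sqrt{-81 + 89}}{7} = - \frac{4}{7} + \frac{\sqrt{8}}{7} = - \frac{4}{7} + \frac{2 \sqrt{2}}{7} \approx -0.16737$)
$L = 273$
$a{\left(N \right)} = - \frac{509}{2} - \frac{N}{2}$ ($a{\left(N \right)} = \frac{-509 - N}{2} = - \frac{509}{2} - \frac{N}{2}$)
$\sqrt{\left(K - 55\right) r{\left(-5,-1 \right)} + a{\left(L \right)}} = \sqrt{\left(\left(- \frac{4}{7} + \frac{2 \sqrt{2}}{7}\right) - 55\right) 10 - 391} = \sqrt{\left(- \frac{389}{7} + \frac{2 \sqrt{2}}{7}\right) 10 - 391} = \sqrt{\left(- \frac{3890}{7} + \frac{20 \sqrt{2}}{7}\right) - 391} = \sqrt{- \frac{6627}{7} + \frac{20 \sqrt{2}}{7}}$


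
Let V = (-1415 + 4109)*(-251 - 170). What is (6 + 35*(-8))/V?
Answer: 137/567087 ≈ 0.00024159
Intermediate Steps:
V = -1134174 (V = 2694*(-421) = -1134174)
(6 + 35*(-8))/V = (6 + 35*(-8))/(-1134174) = (6 - 280)*(-1/1134174) = -274*(-1/1134174) = 137/567087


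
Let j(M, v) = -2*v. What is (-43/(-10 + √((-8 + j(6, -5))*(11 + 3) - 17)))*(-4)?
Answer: -1720/89 - 172*√11/89 ≈ -25.736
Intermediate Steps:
(-43/(-10 + √((-8 + j(6, -5))*(11 + 3) - 17)))*(-4) = (-43/(-10 + √((-8 - 2*(-5))*(11 + 3) - 17)))*(-4) = (-43/(-10 + √((-8 + 10)*14 - 17)))*(-4) = (-43/(-10 + √(2*14 - 17)))*(-4) = (-43/(-10 + √(28 - 17)))*(-4) = (-43/(-10 + √11))*(-4) = -43/(-10 + √11)*(-4) = 172/(-10 + √11)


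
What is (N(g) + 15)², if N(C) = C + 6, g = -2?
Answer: 361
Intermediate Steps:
N(C) = 6 + C
(N(g) + 15)² = ((6 - 2) + 15)² = (4 + 15)² = 19² = 361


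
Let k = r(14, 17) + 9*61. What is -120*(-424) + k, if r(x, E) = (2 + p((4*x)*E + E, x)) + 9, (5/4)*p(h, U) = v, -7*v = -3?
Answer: 1800412/35 ≈ 51440.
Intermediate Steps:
v = 3/7 (v = -1/7*(-3) = 3/7 ≈ 0.42857)
p(h, U) = 12/35 (p(h, U) = (4/5)*(3/7) = 12/35)
r(x, E) = 397/35 (r(x, E) = (2 + 12/35) + 9 = 82/35 + 9 = 397/35)
k = 19612/35 (k = 397/35 + 9*61 = 397/35 + 549 = 19612/35 ≈ 560.34)
-120*(-424) + k = -120*(-424) + 19612/35 = 50880 + 19612/35 = 1800412/35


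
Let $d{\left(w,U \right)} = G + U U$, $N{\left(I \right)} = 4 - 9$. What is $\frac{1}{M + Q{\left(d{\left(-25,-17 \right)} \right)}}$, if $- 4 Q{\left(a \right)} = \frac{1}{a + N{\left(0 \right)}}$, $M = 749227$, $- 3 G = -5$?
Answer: $\frac{3428}{2568350153} \approx 1.3347 \cdot 10^{-6}$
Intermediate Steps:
$G = \frac{5}{3}$ ($G = \left(- \frac{1}{3}\right) \left(-5\right) = \frac{5}{3} \approx 1.6667$)
$N{\left(I \right)} = -5$
$d{\left(w,U \right)} = \frac{5}{3} + U^{2}$ ($d{\left(w,U \right)} = \frac{5}{3} + U U = \frac{5}{3} + U^{2}$)
$Q{\left(a \right)} = - \frac{1}{4 \left(-5 + a\right)}$ ($Q{\left(a \right)} = - \frac{1}{4 \left(a - 5\right)} = - \frac{1}{4 \left(-5 + a\right)}$)
$\frac{1}{M + Q{\left(d{\left(-25,-17 \right)} \right)}} = \frac{1}{749227 - \frac{1}{-20 + 4 \left(\frac{5}{3} + \left(-17\right)^{2}\right)}} = \frac{1}{749227 - \frac{1}{-20 + 4 \left(\frac{5}{3} + 289\right)}} = \frac{1}{749227 - \frac{1}{-20 + 4 \cdot \frac{872}{3}}} = \frac{1}{749227 - \frac{1}{-20 + \frac{3488}{3}}} = \frac{1}{749227 - \frac{1}{\frac{3428}{3}}} = \frac{1}{749227 - \frac{3}{3428}} = \frac{1}{\frac{2568350153}{3428}} = \frac{3428}{2568350153}$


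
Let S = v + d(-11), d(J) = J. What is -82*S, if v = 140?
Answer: -10578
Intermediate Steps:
S = 129 (S = 140 - 11 = 129)
-82*S = -82*129 = -10578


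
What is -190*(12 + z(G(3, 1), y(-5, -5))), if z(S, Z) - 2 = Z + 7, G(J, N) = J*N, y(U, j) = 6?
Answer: -5130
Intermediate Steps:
z(S, Z) = 9 + Z (z(S, Z) = 2 + (Z + 7) = 2 + (7 + Z) = 9 + Z)
-190*(12 + z(G(3, 1), y(-5, -5))) = -190*(12 + (9 + 6)) = -190*(12 + 15) = -190*27 = -5130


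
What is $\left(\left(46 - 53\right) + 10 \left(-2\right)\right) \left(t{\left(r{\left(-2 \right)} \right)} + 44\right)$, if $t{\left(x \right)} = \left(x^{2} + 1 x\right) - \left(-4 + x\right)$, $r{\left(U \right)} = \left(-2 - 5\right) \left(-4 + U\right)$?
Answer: $-48924$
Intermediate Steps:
$r{\left(U \right)} = 28 - 7 U$ ($r{\left(U \right)} = - 7 \left(-4 + U\right) = 28 - 7 U$)
$t{\left(x \right)} = 4 + x^{2}$ ($t{\left(x \right)} = \left(x^{2} + x\right) - \left(-4 + x\right) = \left(x + x^{2}\right) - \left(-4 + x\right) = 4 + x^{2}$)
$\left(\left(46 - 53\right) + 10 \left(-2\right)\right) \left(t{\left(r{\left(-2 \right)} \right)} + 44\right) = \left(\left(46 - 53\right) + 10 \left(-2\right)\right) \left(\left(4 + \left(28 - -14\right)^{2}\right) + 44\right) = \left(\left(46 - 53\right) - 20\right) \left(\left(4 + \left(28 + 14\right)^{2}\right) + 44\right) = \left(-7 - 20\right) \left(\left(4 + 42^{2}\right) + 44\right) = - 27 \left(\left(4 + 1764\right) + 44\right) = - 27 \left(1768 + 44\right) = \left(-27\right) 1812 = -48924$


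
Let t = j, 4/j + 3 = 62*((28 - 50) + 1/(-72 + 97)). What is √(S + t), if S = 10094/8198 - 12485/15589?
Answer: 2*√507769843950218699096478/2179797196143 ≈ 0.65380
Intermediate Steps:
j = -100/34113 (j = 4/(-3 + 62*((28 - 50) + 1/(-72 + 97))) = 4/(-3 + 62*(-22 + 1/25)) = 4/(-3 + 62*(-549/25)) = 4/(-3 - 34038/25) = 4/(-34113/25) = 4*(-25/34113) = -100/34113 ≈ -0.0029314)
t = -100/34113 ≈ -0.0029314
S = 27501668/63899311 (S = 10094*(1/8198) - 12485*1/15589 = 5047/4099 - 12485/15589 = 27501668/63899311 ≈ 0.43039)
√(S + t) = √(27501668/63899311 - 100/34113) = √(931774469384/2179797196143) = 2*√507769843950218699096478/2179797196143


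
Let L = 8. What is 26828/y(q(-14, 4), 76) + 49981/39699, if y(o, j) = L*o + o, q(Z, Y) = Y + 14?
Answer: 59618983/357291 ≈ 166.86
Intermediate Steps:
q(Z, Y) = 14 + Y
y(o, j) = 9*o (y(o, j) = 8*o + o = 9*o)
26828/y(q(-14, 4), 76) + 49981/39699 = 26828/((9*(14 + 4))) + 49981/39699 = 26828/((9*18)) + 49981*(1/39699) = 26828/162 + 49981/39699 = 26828*(1/162) + 49981/39699 = 13414/81 + 49981/39699 = 59618983/357291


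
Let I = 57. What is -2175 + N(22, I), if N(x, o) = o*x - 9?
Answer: -930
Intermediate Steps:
N(x, o) = -9 + o*x
-2175 + N(22, I) = -2175 + (-9 + 57*22) = -2175 + (-9 + 1254) = -2175 + 1245 = -930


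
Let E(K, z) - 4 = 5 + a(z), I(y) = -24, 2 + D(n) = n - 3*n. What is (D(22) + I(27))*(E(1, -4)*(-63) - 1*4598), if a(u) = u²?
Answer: 432110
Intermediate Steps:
D(n) = -2 - 2*n (D(n) = -2 + (n - 3*n) = -2 - 2*n)
E(K, z) = 9 + z² (E(K, z) = 4 + (5 + z²) = 9 + z²)
(D(22) + I(27))*(E(1, -4)*(-63) - 1*4598) = ((-2 - 2*22) - 24)*((9 + (-4)²)*(-63) - 1*4598) = ((-2 - 44) - 24)*((9 + 16)*(-63) - 4598) = (-46 - 24)*(25*(-63) - 4598) = -70*(-1575 - 4598) = -70*(-6173) = 432110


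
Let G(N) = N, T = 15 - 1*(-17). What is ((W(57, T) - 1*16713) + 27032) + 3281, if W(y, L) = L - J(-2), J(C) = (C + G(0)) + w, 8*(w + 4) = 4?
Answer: 27275/2 ≈ 13638.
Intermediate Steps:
w = -7/2 (w = -4 + (⅛)*4 = -4 + ½ = -7/2 ≈ -3.5000)
T = 32 (T = 15 + 17 = 32)
J(C) = -7/2 + C (J(C) = (C + 0) - 7/2 = C - 7/2 = -7/2 + C)
W(y, L) = 11/2 + L (W(y, L) = L - (-7/2 - 2) = L - 1*(-11/2) = L + 11/2 = 11/2 + L)
((W(57, T) - 1*16713) + 27032) + 3281 = (((11/2 + 32) - 1*16713) + 27032) + 3281 = ((75/2 - 16713) + 27032) + 3281 = (-33351/2 + 27032) + 3281 = 20713/2 + 3281 = 27275/2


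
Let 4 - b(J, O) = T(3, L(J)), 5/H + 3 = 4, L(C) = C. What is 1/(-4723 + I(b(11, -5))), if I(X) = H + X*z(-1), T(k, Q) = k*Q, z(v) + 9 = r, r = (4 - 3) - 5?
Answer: -1/4341 ≈ -0.00023036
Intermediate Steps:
r = -4 (r = 1 - 5 = -4)
H = 5 (H = 5/(-3 + 4) = 5/1 = 5*1 = 5)
z(v) = -13 (z(v) = -9 - 4 = -13)
T(k, Q) = Q*k
b(J, O) = 4 - 3*J (b(J, O) = 4 - J*3 = 4 - 3*J)
I(X) = 5 - 13*X (I(X) = 5 + X*(-13) = 5 - 13*X)
1/(-4723 + I(b(11, -5))) = 1/(-4723 + (5 - 13*(4 - 3*11))) = 1/(-4723 + (5 - 13*(4 - 33))) = 1/(-4723 + (5 - 13*(-29))) = 1/(-4723 + (5 + 377)) = 1/(-4723 + 382) = 1/(-4341) = -1/4341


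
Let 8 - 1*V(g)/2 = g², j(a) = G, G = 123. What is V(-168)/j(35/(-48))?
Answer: -56432/123 ≈ -458.80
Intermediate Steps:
j(a) = 123
V(g) = 16 - 2*g²
V(-168)/j(35/(-48)) = (16 - 2*(-168)²)/123 = (16 - 2*28224)*(1/123) = (16 - 56448)*(1/123) = -56432*1/123 = -56432/123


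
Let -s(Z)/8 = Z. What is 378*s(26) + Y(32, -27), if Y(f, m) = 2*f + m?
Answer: -78587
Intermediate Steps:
Y(f, m) = m + 2*f
s(Z) = -8*Z
378*s(26) + Y(32, -27) = 378*(-8*26) + (-27 + 2*32) = 378*(-208) + (-27 + 64) = -78624 + 37 = -78587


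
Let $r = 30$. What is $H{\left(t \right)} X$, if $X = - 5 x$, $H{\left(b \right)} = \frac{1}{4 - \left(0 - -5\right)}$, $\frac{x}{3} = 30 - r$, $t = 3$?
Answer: $0$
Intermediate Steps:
$x = 0$ ($x = 3 \left(30 - 30\right) = 3 \cdot 0 = 0$)
$H{\left(b \right)} = -1$ ($H{\left(b \right)} = \frac{1}{4 - \left(0 + 5\right)} = \frac{1}{4 - 5} = \frac{1}{-1} = -1$)
$X = 0$ ($X = \left(-5\right) 0 = 0$)
$H{\left(t \right)} X = \left(-1\right) 0 = 0$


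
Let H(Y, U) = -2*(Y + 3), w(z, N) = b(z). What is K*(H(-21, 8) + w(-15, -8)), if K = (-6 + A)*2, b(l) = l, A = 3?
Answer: -126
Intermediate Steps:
K = -6 (K = (-6 + 3)*2 = -3*2 = -6)
w(z, N) = z
H(Y, U) = -6 - 2*Y (H(Y, U) = -2*(3 + Y) = -6 - 2*Y)
K*(H(-21, 8) + w(-15, -8)) = -6*((-6 - 2*(-21)) - 15) = -6*((-6 + 42) - 15) = -6*(36 - 15) = -6*21 = -126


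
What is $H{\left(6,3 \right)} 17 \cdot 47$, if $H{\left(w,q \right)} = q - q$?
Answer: $0$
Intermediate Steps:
$H{\left(w,q \right)} = 0$
$H{\left(6,3 \right)} 17 \cdot 47 = 0 \cdot 17 \cdot 47 = 0 \cdot 47 = 0$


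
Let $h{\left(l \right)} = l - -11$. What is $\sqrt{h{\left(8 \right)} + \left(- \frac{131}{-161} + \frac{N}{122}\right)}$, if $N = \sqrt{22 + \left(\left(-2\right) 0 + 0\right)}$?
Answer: $\frac{\sqrt{7644273560 + 3162362 \sqrt{22}}}{19642} \approx 4.4556$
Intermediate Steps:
$h{\left(l \right)} = 11 + l$ ($h{\left(l \right)} = l + 11 = 11 + l$)
$N = \sqrt{22}$ ($N = \sqrt{22 + \left(0 + 0\right)} = \sqrt{22 + 0} = \sqrt{22} \approx 4.6904$)
$\sqrt{h{\left(8 \right)} + \left(- \frac{131}{-161} + \frac{N}{122}\right)} = \sqrt{\left(11 + 8\right) + \left(- \frac{131}{-161} + \frac{\sqrt{22}}{122}\right)} = \sqrt{19 + \left(\left(-131\right) \left(- \frac{1}{161}\right) + \sqrt{22} \cdot \frac{1}{122}\right)} = \sqrt{19 + \left(\frac{131}{161} + \frac{\sqrt{22}}{122}\right)} = \sqrt{\frac{3190}{161} + \frac{\sqrt{22}}{122}}$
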